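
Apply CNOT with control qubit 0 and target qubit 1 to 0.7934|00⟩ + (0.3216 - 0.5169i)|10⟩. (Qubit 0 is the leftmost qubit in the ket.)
0.7934|00⟩ + (0.3216 - 0.5169i)|11⟩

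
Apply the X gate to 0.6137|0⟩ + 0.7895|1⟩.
0.7895|0⟩ + 0.6137|1⟩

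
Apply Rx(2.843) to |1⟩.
-0.9889i|0⟩ + 0.1487|1⟩

Rx(2.843) = [[cos(θ/2), −i·sin(θ/2)], [−i·sin(θ/2), cos(θ/2)]]; θ = 2.843, cos(θ/2) ≈ 0.148742, sin(θ/2) ≈ 0.988876.
With a = amp(|0⟩) = 0 and b = amp(|1⟩) = 1:
new amp(|0⟩) = (0.148742)·a + (-0.988876i)·b = -0.9889i
new amp(|1⟩) = (-0.988876i)·a + (0.148742)·b = 0.1487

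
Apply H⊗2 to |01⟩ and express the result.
1/2|00⟩ - 1/2|01⟩ + 1/2|10⟩ - 1/2|11⟩

H⊗2 gives amp(|y⟩) = (1/2) Σ_x (−1)^(x·y) amp(|x⟩), where x·y is the number of positions in which both x and y have a 1.
|00⟩: (1)/2 = 1/2
|01⟩: (-1)/2 = -1/2
|10⟩: (1)/2 = 1/2
|11⟩: (-1)/2 = -1/2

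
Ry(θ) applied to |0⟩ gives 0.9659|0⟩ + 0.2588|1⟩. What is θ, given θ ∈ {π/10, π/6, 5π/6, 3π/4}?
π/6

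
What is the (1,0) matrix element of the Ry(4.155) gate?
0.8743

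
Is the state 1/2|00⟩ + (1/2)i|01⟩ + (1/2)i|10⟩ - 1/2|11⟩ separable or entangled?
Separable

Writing the state as a|00⟩ + b|01⟩ + c|10⟩ + d|11⟩, it is a product state iff ad − bc = 0.
Here (a, b, c, d) = (1/2, (1/2)i, (1/2)i, -1/2): ad − bc = (1/2)(-1/2) − ((1/2)i)((1/2)i) = 0, so the state is separable.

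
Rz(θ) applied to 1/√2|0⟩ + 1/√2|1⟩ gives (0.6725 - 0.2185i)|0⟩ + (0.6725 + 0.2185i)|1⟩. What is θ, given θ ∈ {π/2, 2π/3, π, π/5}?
π/5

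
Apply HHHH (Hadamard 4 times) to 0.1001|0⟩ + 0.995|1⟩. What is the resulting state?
0.1001|0⟩ + 0.995|1⟩

H² = I, so an even number of Hadamards cancels: H^4 = I and the state is unchanged.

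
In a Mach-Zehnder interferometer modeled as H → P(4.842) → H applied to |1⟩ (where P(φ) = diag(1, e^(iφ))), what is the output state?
(0.4354 + 0.4958i)|0⟩ + (0.5646 - 0.4958i)|1⟩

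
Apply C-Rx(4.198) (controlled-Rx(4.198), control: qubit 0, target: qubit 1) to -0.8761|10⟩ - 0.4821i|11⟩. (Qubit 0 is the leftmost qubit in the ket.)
0.02514|10⟩ + 0.9997i|11⟩

C-Rx(4.198) leaves the control-|0⟩ kets |00⟩, |01⟩ unchanged and applies Rx(4.198) to qubit 1 on the control-|1⟩ pair (|10⟩, |11⟩).
Rx(4.198) = [[cos(θ/2), −i·sin(θ/2)], [−i·sin(θ/2), cos(θ/2)]]; θ = 4.198, cos(θ/2) ≈ -0.503983, sin(θ/2) ≈ 0.863714.
With a = amp(|10⟩) = -0.8761 and b = amp(|11⟩) = -0.4821i:
new amp(|10⟩) = (-0.503983)·a + (-0.863714i)·b = 0.02514
new amp(|11⟩) = (-0.863714i)·a + (-0.503983)·b = 0.9997i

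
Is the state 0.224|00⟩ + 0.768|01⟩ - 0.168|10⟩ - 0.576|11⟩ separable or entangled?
Separable

Writing the state as a|00⟩ + b|01⟩ + c|10⟩ + d|11⟩, it is a product state iff ad − bc = 0.
Here (a, b, c, d) = (0.224, 0.768, -0.168, -0.576): ad − bc = (0.224)(-0.576) − (0.768)(-0.168) = 0, so the state is separable.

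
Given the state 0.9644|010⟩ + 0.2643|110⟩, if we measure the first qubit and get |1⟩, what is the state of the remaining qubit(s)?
|10⟩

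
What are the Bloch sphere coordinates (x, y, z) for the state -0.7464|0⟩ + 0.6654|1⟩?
(-0.9933, 0, 0.1144)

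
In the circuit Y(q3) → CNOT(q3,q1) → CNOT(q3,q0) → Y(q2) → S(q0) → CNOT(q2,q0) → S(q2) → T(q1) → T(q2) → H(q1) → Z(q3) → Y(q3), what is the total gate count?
12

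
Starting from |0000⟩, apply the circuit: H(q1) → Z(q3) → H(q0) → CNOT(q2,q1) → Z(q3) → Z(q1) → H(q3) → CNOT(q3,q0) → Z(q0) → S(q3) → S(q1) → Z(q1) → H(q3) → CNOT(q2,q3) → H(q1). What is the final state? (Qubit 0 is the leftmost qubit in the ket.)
(1/√8)i|0000⟩ + 1/√8|0001⟩ + 1/√8|0100⟩ - (1/√8)i|0101⟩ - (1/√8)i|1000⟩ - 1/√8|1001⟩ - 1/√8|1100⟩ + (1/√8)i|1101⟩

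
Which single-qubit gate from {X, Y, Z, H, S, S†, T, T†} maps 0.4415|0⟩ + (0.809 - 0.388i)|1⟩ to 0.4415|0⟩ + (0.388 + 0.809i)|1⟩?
S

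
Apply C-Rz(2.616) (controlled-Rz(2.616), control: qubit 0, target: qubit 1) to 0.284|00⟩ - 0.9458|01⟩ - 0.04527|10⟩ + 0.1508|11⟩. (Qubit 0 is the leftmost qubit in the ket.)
0.284|00⟩ - 0.9458|01⟩ + (-0.01176 + 0.04372i)|10⟩ + (0.03918 + 0.1456i)|11⟩

C-Rz(2.616) leaves the control-|0⟩ kets |00⟩, |01⟩ unchanged and applies Rz(2.616) to qubit 1 on the control-|1⟩ pair (|10⟩, |11⟩).
Rz(2.616) = [[e^(−iθ/2), 0], [0, e^(iθ/2)]] with e^(±iθ/2) = cos(θ/2) ± i·sin(θ/2); θ = 2.616, cos(θ/2) ≈ 0.259782, sin(θ/2) ≈ 0.965667.
With a = amp(|10⟩) = -0.04527 and b = amp(|11⟩) = 0.1508:
new amp(|10⟩) = (0.259782 - 0.965667i)·a = (-0.01176 + 0.04372i)
new amp(|11⟩) = (0.259782 + 0.965667i)·b = (0.03918 + 0.1456i)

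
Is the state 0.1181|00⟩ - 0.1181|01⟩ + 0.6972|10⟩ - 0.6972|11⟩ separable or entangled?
Separable

Writing the state as a|00⟩ + b|01⟩ + c|10⟩ + d|11⟩, it is a product state iff ad − bc = 0.
Here (a, b, c, d) = (0.1181, -0.1181, 0.6972, -0.6972): ad − bc = (0.1181)(-0.6972) − (-0.1181)(0.6972) = 0, so the state is separable.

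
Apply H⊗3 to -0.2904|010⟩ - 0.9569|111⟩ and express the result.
-0.441|000⟩ + 0.2356|001⟩ + 0.441|010⟩ - 0.2356|011⟩ + 0.2356|100⟩ - 0.441|101⟩ - 0.2356|110⟩ + 0.441|111⟩

H⊗3 gives amp(|y⟩) = (1/2√2) Σ_x (−1)^(x·y) amp(|x⟩), where x·y is the number of positions in which both x and y have a 1.
|000⟩: (-0.2904 - 0.9569)/(2√2) = -0.441
|001⟩: (-0.2904 + 0.9569)/(2√2) = 0.2356
|010⟩: (0.2904 + 0.9569)/(2√2) = 0.441
|011⟩: (0.2904 - 0.9569)/(2√2) = -0.2356
|100⟩: (-0.2904 + 0.9569)/(2√2) = 0.2356
|101⟩: (-0.2904 - 0.9569)/(2√2) = -0.441
|110⟩: (0.2904 - 0.9569)/(2√2) = -0.2356
|111⟩: (0.2904 + 0.9569)/(2√2) = 0.441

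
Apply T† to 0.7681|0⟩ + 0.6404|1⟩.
0.7681|0⟩ + (0.4528 - 0.4528i)|1⟩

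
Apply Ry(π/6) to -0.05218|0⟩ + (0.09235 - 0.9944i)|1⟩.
(-0.0743 + 0.2574i)|0⟩ + (0.0757 - 0.9605i)|1⟩

Ry(π/6) = [[cos(θ/2), −sin(θ/2)], [sin(θ/2), cos(θ/2)]]; θ = π/6, cos(θ/2) ≈ 0.965926, sin(θ/2) ≈ 0.258819.
With a = amp(|0⟩) = -0.05218 and b = amp(|1⟩) = (0.09235 - 0.9944i):
new amp(|0⟩) = (0.965926)·a + (-0.258819)·b = (-0.0743 + 0.2574i)
new amp(|1⟩) = (0.258819)·a + (0.965926)·b = (0.0757 - 0.9605i)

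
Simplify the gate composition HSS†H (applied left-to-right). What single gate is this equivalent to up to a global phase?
I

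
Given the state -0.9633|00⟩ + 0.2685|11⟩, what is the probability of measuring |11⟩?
0.07209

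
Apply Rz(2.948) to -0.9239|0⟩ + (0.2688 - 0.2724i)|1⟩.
(-0.08929 + 0.9196i)|0⟩ + (0.2971 + 0.2412i)|1⟩

Rz(2.948) = [[e^(−iθ/2), 0], [0, e^(iθ/2)]] with e^(±iθ/2) = cos(θ/2) ± i·sin(θ/2); θ = 2.948, cos(θ/2) ≈ 0.0966452, sin(θ/2) ≈ 0.995319.
With a = amp(|0⟩) = -0.9239 and b = amp(|1⟩) = (0.2688 - 0.2724i):
new amp(|0⟩) = (0.0966452 - 0.995319i)·a = (-0.08929 + 0.9196i)
new amp(|1⟩) = (0.0966452 + 0.995319i)·b = (0.2971 + 0.2412i)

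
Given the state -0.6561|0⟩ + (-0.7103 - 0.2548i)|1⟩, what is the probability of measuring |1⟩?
0.5694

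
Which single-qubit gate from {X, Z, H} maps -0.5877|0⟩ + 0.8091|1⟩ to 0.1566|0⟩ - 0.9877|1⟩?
H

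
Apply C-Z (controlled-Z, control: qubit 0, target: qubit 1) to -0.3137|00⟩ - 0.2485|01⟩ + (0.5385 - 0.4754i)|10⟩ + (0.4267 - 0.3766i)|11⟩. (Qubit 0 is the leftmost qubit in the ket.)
-0.3137|00⟩ - 0.2485|01⟩ + (0.5385 - 0.4754i)|10⟩ + (-0.4267 + 0.3766i)|11⟩

C-Z leaves the control-|0⟩ kets |00⟩, |01⟩ unchanged and applies Z to qubit 1 on the control-|1⟩ pair (|10⟩, |11⟩).
Z = [[1, 0], [0, -1]].
With a = amp(|10⟩) = (0.5385 - 0.4754i) and b = amp(|11⟩) = (0.4267 - 0.3766i):
new amp(|10⟩) = (1)·a = (0.5385 - 0.4754i)
new amp(|11⟩) = (-1)·b = (-0.4267 + 0.3766i)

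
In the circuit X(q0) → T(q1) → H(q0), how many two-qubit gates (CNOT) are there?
0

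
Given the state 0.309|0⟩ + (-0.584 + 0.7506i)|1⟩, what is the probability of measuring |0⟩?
0.09548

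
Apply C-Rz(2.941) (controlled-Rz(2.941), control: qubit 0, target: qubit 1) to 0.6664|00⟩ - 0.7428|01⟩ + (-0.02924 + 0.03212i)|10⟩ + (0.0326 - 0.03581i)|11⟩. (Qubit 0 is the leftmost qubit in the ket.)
0.6664|00⟩ - 0.7428|01⟩ + (0.02903 + 0.03231i)|10⟩ + (0.03889 + 0.02885i)|11⟩

C-Rz(2.941) leaves the control-|0⟩ kets |00⟩, |01⟩ unchanged and applies Rz(2.941) to qubit 1 on the control-|1⟩ pair (|10⟩, |11⟩).
Rz(2.941) = [[e^(−iθ/2), 0], [0, e^(iθ/2)]] with e^(±iθ/2) = cos(θ/2) ± i·sin(θ/2); θ = 2.941, cos(θ/2) ≈ 0.100128, sin(θ/2) ≈ 0.994975.
With a = amp(|10⟩) = (-0.02924 + 0.03212i) and b = amp(|11⟩) = (0.0326 - 0.03581i):
new amp(|10⟩) = (0.100128 - 0.994975i)·a = (0.02903 + 0.03231i)
new amp(|11⟩) = (0.100128 + 0.994975i)·b = (0.03889 + 0.02885i)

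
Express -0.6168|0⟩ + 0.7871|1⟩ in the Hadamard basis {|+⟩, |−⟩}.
0.1204|+⟩ - 0.9927|−⟩

With |ψ⟩ = α|0⟩ + β|1⟩, the Hadamard-basis coefficients are ⟨+|ψ⟩ = (α + β)/√2 and ⟨−|ψ⟩ = (α − β)/√2.
Here α = -0.6168, β = 0.7871: (α + β)/√2 = 0.1204, (α − β)/√2 = -0.9927.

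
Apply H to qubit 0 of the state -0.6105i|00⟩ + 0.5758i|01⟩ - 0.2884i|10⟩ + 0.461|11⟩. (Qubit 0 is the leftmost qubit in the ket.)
-0.6356i|00⟩ + (0.326 + 0.4072i)|01⟩ - 0.2278i|10⟩ + (-0.326 + 0.4072i)|11⟩

H on qubit 0 mixes each pair of kets that differ only in qubit 0: amplitudes (a, b) of (|…0…⟩, |…1…⟩) become ((a + b)/√2, (a − b)/√2). Kets absent from the input have amplitude 0.
(|00⟩, |10⟩): (a, b) = (-0.6105i, -0.2884i) → (-0.6356i, -0.2278i)
(|01⟩, |11⟩): (a, b) = (0.5758i, 0.461) → ((0.326 + 0.4072i), (-0.326 + 0.4072i))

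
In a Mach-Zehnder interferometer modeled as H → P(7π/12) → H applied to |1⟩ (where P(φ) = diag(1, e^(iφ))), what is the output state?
(0.6294 - 0.483i)|0⟩ + (0.3706 + 0.483i)|1⟩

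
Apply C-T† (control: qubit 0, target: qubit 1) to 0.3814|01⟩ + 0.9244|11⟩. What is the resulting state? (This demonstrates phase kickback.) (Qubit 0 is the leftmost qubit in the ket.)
0.3814|01⟩ + (0.6536 - 0.6536i)|11⟩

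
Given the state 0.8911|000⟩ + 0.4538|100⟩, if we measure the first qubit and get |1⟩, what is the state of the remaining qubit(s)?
|00⟩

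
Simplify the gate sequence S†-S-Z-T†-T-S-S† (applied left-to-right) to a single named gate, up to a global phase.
Z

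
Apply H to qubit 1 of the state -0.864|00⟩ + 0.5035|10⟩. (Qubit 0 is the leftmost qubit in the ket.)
-0.6109|00⟩ - 0.6109|01⟩ + 0.356|10⟩ + 0.356|11⟩

H on qubit 1 mixes each pair of kets that differ only in qubit 1: amplitudes (a, b) of (|…0…⟩, |…1…⟩) become ((a + b)/√2, (a − b)/√2). Kets absent from the input have amplitude 0.
(|00⟩, |01⟩): (a, b) = (-0.864, 0) → (-0.6109, -0.6109)
(|10⟩, |11⟩): (a, b) = (0.5035, 0) → (0.356, 0.356)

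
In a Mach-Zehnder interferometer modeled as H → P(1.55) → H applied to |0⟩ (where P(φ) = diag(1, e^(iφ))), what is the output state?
(0.5104 + 0.4999i)|0⟩ + (0.4896 - 0.4999i)|1⟩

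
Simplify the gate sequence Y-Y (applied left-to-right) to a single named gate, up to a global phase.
I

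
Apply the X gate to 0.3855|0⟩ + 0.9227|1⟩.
0.9227|0⟩ + 0.3855|1⟩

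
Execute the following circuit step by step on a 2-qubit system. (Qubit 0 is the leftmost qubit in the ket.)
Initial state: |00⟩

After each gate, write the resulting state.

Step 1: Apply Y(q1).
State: i|01⟩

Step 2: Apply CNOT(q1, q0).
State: i|11⟩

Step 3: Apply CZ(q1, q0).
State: -i|11⟩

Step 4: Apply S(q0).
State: |11⟩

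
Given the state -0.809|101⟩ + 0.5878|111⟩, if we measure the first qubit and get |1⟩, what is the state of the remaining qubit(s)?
-0.809|01⟩ + 0.5878|11⟩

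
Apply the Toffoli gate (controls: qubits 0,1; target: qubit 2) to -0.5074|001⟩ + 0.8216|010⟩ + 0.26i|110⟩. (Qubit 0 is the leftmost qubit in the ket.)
-0.5074|001⟩ + 0.8216|010⟩ + 0.26i|111⟩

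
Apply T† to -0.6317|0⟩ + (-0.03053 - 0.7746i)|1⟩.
-0.6317|0⟩ + (-0.5693 - 0.5261i)|1⟩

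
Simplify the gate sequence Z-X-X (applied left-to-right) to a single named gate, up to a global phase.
Z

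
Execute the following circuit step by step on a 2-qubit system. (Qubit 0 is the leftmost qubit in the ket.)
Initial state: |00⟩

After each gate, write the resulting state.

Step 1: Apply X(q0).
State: |10⟩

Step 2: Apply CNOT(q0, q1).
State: |11⟩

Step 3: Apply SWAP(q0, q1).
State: |11⟩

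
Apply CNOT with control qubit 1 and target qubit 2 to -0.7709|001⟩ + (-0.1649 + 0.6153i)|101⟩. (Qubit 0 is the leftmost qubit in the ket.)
-0.7709|001⟩ + (-0.1649 + 0.6153i)|101⟩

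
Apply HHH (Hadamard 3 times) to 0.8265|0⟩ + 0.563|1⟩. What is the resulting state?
0.9825|0⟩ + 0.1863|1⟩

H² = I, so H^3 = H: a single Hadamard. With (a, b) = (0.8265, 0.563), H gives ((a + b)/√2, (a − b)/√2) = (0.9825, 0.1863).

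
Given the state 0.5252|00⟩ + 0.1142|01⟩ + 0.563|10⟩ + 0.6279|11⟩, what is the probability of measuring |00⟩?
0.2758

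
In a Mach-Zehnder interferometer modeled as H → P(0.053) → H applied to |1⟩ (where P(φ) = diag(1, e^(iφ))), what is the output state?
(0.0007021 - 0.02649i)|0⟩ + (0.9993 + 0.02649i)|1⟩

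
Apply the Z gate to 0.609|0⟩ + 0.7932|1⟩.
0.609|0⟩ - 0.7932|1⟩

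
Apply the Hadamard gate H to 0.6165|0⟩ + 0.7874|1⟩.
0.9927|0⟩ - 0.1208|1⟩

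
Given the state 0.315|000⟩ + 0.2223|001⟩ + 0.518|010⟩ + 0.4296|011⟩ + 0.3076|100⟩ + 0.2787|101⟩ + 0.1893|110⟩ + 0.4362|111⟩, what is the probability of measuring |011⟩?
0.1846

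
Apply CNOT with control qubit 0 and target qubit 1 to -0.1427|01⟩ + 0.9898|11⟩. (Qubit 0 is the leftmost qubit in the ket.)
-0.1427|01⟩ + 0.9898|10⟩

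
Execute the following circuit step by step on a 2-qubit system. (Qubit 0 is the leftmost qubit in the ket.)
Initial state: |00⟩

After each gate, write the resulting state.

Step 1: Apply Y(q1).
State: i|01⟩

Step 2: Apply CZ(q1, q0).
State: i|01⟩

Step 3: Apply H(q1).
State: (1/√2)i|00⟩ - (1/√2)i|01⟩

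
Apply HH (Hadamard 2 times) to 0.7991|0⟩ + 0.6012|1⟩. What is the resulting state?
0.7991|0⟩ + 0.6012|1⟩

H² = I, so an even number of Hadamards cancels: H^2 = I and the state is unchanged.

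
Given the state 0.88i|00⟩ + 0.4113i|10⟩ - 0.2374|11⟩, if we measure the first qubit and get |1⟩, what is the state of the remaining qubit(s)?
0.8661i|0⟩ - 0.4999|1⟩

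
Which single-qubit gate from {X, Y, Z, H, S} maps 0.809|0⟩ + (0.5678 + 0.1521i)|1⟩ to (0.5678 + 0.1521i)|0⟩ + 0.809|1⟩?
X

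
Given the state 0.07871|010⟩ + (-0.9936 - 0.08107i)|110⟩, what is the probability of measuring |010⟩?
0.006195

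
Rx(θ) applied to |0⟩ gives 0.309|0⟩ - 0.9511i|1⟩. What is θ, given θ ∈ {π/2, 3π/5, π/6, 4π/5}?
4π/5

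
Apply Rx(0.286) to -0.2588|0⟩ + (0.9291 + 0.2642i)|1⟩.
(-0.2185 - 0.1324i)|0⟩ + (0.9196 + 0.2984i)|1⟩

Rx(0.286) = [[cos(θ/2), −i·sin(θ/2)], [−i·sin(θ/2), cos(θ/2)]]; θ = 0.286, cos(θ/2) ≈ 0.989793, sin(θ/2) ≈ 0.142513.
With a = amp(|0⟩) = -0.2588 and b = amp(|1⟩) = (0.9291 + 0.2642i):
new amp(|0⟩) = (0.989793)·a + (-0.142513i)·b = (-0.2185 - 0.1324i)
new amp(|1⟩) = (-0.142513i)·a + (0.989793)·b = (0.9196 + 0.2984i)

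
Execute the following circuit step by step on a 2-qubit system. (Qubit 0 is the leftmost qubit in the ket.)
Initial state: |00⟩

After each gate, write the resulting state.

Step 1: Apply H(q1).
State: 1/√2|00⟩ + 1/√2|01⟩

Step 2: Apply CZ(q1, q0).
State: 1/√2|00⟩ + 1/√2|01⟩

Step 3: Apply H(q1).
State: |00⟩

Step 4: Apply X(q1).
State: |01⟩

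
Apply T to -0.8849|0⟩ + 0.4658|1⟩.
-0.8849|0⟩ + (0.3294 + 0.3294i)|1⟩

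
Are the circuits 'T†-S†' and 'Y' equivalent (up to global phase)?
No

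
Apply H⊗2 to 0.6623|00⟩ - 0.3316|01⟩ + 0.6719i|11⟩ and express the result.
(0.1654 + 0.336i)|00⟩ + (0.497 - 0.336i)|01⟩ + (0.1654 - 0.336i)|10⟩ + (0.497 + 0.336i)|11⟩

H⊗2 gives amp(|y⟩) = (1/2) Σ_x (−1)^(x·y) amp(|x⟩), where x·y is the number of positions in which both x and y have a 1.
|00⟩: (0.6623 - 0.3316 + 0.6719i)/2 = (0.1654 + 0.336i)
|01⟩: (0.6623 + 0.3316 - 0.6719i)/2 = (0.497 - 0.336i)
|10⟩: (0.6623 - 0.3316 - 0.6719i)/2 = (0.1654 - 0.336i)
|11⟩: (0.6623 + 0.3316 + 0.6719i)/2 = (0.497 + 0.336i)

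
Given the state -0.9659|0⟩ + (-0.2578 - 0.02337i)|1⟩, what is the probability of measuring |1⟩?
0.06701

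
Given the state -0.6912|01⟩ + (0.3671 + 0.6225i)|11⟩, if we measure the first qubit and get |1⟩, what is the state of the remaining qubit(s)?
(0.508 + 0.8614i)|1⟩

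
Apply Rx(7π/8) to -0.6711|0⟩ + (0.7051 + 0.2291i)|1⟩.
(0.09377 - 0.6916i)|0⟩ + (0.1376 + 0.7029i)|1⟩

Rx(7π/8) = [[cos(θ/2), −i·sin(θ/2)], [−i·sin(θ/2), cos(θ/2)]]; θ = 7π/8, cos(θ/2) ≈ 0.19509, sin(θ/2) ≈ 0.980785.
With a = amp(|0⟩) = -0.6711 and b = amp(|1⟩) = (0.7051 + 0.2291i):
new amp(|0⟩) = (0.19509)·a + (-0.980785i)·b = (0.09377 - 0.6916i)
new amp(|1⟩) = (-0.980785i)·a + (0.19509)·b = (0.1376 + 0.7029i)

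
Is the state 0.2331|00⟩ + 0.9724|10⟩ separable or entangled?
Separable

Writing the state as a|00⟩ + b|01⟩ + c|10⟩ + d|11⟩, it is a product state iff ad − bc = 0.
Here (a, b, c, d) = (0.2331, 0, 0.9724, 0): ad − bc = (0.2331)(0) − (0)(0.9724) = 0, so the state is separable.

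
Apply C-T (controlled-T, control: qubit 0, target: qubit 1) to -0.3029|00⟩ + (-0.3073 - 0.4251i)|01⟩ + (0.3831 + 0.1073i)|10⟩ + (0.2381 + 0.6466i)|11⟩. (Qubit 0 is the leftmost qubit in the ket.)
-0.3029|00⟩ + (-0.3073 - 0.4251i)|01⟩ + (0.3831 + 0.1073i)|10⟩ + (-0.2889 + 0.6256i)|11⟩

C-T leaves the control-|0⟩ kets |00⟩, |01⟩ unchanged and applies T to qubit 1 on the control-|1⟩ pair (|10⟩, |11⟩).
T = [[1, 0], [0, (1/√2 + (1/√2)i)]].
With a = amp(|10⟩) = (0.3831 + 0.1073i) and b = amp(|11⟩) = (0.2381 + 0.6466i):
new amp(|10⟩) = (1)·a = (0.3831 + 0.1073i)
new amp(|11⟩) = (1/√2 + (1/√2)i)·b = (-0.2889 + 0.6256i)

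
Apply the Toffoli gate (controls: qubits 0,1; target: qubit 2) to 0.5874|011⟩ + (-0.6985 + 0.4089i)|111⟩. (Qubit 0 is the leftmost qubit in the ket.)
0.5874|011⟩ + (-0.6985 + 0.4089i)|110⟩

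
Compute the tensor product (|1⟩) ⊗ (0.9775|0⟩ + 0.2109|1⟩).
0.9775|10⟩ + 0.2109|11⟩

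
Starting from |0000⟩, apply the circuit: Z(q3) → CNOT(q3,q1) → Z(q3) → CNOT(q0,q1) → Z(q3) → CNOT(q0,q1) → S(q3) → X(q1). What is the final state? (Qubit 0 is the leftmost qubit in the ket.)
|0100⟩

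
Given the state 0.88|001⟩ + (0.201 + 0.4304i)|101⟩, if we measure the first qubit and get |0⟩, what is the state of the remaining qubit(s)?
|01⟩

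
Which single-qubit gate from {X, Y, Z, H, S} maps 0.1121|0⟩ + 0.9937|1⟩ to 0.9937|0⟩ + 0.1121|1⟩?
X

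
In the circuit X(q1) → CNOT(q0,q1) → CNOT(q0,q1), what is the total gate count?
3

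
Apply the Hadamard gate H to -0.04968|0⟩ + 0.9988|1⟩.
0.6711|0⟩ - 0.7414|1⟩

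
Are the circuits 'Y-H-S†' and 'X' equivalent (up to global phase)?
No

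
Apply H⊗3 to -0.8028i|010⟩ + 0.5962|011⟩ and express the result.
(0.2108 - 0.2838i)|000⟩ + (-0.2108 - 0.2838i)|001⟩ + (-0.2108 + 0.2838i)|010⟩ + (0.2108 + 0.2838i)|011⟩ + (0.2108 - 0.2838i)|100⟩ + (-0.2108 - 0.2838i)|101⟩ + (-0.2108 + 0.2838i)|110⟩ + (0.2108 + 0.2838i)|111⟩

H⊗3 gives amp(|y⟩) = (1/2√2) Σ_x (−1)^(x·y) amp(|x⟩), where x·y is the number of positions in which both x and y have a 1.
|000⟩: (-0.8028i + 0.5962)/(2√2) = (0.2108 - 0.2838i)
|001⟩: (-0.8028i - 0.5962)/(2√2) = (-0.2108 - 0.2838i)
|010⟩: (0.8028i - 0.5962)/(2√2) = (-0.2108 + 0.2838i)
|011⟩: (0.8028i + 0.5962)/(2√2) = (0.2108 + 0.2838i)
|100⟩: (-0.8028i + 0.5962)/(2√2) = (0.2108 - 0.2838i)
|101⟩: (-0.8028i - 0.5962)/(2√2) = (-0.2108 - 0.2838i)
|110⟩: (0.8028i - 0.5962)/(2√2) = (-0.2108 + 0.2838i)
|111⟩: (0.8028i + 0.5962)/(2√2) = (0.2108 + 0.2838i)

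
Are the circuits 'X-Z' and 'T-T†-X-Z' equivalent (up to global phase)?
Yes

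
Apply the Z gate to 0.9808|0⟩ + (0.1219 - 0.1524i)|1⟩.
0.9808|0⟩ + (-0.1219 + 0.1524i)|1⟩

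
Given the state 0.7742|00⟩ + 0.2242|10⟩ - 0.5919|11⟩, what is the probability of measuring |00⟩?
0.5994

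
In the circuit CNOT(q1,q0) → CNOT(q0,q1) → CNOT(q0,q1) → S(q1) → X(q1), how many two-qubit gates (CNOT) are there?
3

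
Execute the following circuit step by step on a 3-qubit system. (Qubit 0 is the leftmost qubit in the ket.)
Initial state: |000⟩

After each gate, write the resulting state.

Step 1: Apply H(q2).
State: 1/√2|000⟩ + 1/√2|001⟩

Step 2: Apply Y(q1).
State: (1/√2)i|010⟩ + (1/√2)i|011⟩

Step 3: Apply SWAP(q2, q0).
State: (1/√2)i|010⟩ + (1/√2)i|110⟩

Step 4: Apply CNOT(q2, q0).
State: (1/√2)i|010⟩ + (1/√2)i|110⟩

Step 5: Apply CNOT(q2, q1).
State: (1/√2)i|010⟩ + (1/√2)i|110⟩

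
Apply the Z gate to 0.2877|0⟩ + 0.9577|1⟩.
0.2877|0⟩ - 0.9577|1⟩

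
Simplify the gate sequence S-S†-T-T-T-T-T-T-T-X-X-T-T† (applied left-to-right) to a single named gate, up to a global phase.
T†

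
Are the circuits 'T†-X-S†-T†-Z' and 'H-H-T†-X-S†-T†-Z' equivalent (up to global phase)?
Yes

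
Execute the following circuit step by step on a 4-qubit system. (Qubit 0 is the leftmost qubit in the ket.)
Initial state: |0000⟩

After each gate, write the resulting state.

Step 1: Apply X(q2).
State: |0010⟩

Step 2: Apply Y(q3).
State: i|0011⟩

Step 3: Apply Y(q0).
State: -|1011⟩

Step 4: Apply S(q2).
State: -i|1011⟩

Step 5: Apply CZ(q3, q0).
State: i|1011⟩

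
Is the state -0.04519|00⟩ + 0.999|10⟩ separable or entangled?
Separable

Writing the state as a|00⟩ + b|01⟩ + c|10⟩ + d|11⟩, it is a product state iff ad − bc = 0.
Here (a, b, c, d) = (-0.04519, 0, 0.999, 0): ad − bc = (-0.04519)(0) − (0)(0.999) = 0, so the state is separable.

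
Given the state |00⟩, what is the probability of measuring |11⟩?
0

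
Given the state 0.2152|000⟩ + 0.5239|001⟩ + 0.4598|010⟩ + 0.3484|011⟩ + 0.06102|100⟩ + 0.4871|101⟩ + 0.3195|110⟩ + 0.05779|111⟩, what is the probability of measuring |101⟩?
0.2373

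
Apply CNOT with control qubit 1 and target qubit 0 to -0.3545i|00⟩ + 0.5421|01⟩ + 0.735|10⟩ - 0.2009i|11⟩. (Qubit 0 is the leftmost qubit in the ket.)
-0.3545i|00⟩ - 0.2009i|01⟩ + 0.735|10⟩ + 0.5421|11⟩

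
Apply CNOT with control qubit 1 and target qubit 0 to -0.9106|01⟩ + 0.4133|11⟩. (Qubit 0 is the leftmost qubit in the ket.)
0.4133|01⟩ - 0.9106|11⟩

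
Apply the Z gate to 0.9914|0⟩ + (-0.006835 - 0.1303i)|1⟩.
0.9914|0⟩ + (0.006835 + 0.1303i)|1⟩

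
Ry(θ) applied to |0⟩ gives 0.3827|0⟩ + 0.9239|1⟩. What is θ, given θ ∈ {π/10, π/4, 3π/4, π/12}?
3π/4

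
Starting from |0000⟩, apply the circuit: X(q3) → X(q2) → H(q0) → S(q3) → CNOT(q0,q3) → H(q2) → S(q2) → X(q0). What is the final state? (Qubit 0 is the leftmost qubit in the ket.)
(1/2)i|0000⟩ + 1/2|0010⟩ + (1/2)i|1001⟩ + 1/2|1011⟩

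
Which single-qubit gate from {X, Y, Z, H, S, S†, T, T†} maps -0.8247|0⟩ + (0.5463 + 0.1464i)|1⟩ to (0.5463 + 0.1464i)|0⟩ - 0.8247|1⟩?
X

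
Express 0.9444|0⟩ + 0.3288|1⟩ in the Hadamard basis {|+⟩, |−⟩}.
0.9003|+⟩ + 0.4353|−⟩

With |ψ⟩ = α|0⟩ + β|1⟩, the Hadamard-basis coefficients are ⟨+|ψ⟩ = (α + β)/√2 and ⟨−|ψ⟩ = (α − β)/√2.
Here α = 0.9444, β = 0.3288: (α + β)/√2 = 0.9003, (α − β)/√2 = 0.4353.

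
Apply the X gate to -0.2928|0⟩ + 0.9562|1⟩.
0.9562|0⟩ - 0.2928|1⟩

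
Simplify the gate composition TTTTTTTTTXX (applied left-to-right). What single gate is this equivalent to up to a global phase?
T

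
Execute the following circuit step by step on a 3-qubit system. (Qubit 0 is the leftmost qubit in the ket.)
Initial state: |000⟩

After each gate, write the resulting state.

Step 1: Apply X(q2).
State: |001⟩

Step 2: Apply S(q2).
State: i|001⟩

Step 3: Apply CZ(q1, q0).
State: i|001⟩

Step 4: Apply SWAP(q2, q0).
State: i|100⟩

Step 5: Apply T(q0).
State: (-1/√2 + (1/√2)i)|100⟩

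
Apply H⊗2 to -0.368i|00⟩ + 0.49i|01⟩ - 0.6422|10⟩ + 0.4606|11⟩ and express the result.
(-0.0908 + 0.061i)|00⟩ + (-0.5514 - 0.429i)|01⟩ + (0.0908 + 0.061i)|10⟩ + (0.5514 - 0.429i)|11⟩

H⊗2 gives amp(|y⟩) = (1/2) Σ_x (−1)^(x·y) amp(|x⟩), where x·y is the number of positions in which both x and y have a 1.
|00⟩: (-0.368i + 0.49i - 0.6422 + 0.4606)/2 = (-0.0908 + 0.061i)
|01⟩: (-0.368i - 0.49i - 0.6422 - 0.4606)/2 = (-0.5514 - 0.429i)
|10⟩: (-0.368i + 0.49i + 0.6422 - 0.4606)/2 = (0.0908 + 0.061i)
|11⟩: (-0.368i - 0.49i + 0.6422 + 0.4606)/2 = (0.5514 - 0.429i)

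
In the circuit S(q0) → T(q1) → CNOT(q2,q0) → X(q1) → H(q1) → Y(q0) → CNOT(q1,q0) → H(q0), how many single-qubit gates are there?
6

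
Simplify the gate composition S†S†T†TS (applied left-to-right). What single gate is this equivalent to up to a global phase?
S†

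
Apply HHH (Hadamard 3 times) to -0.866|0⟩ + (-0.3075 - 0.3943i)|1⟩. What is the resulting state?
(-0.8298 - 0.2788i)|0⟩ + (-0.3949 + 0.2788i)|1⟩

H² = I, so H^3 = H: a single Hadamard. With (a, b) = (-0.866, (-0.3075 - 0.3943i)), H gives ((a + b)/√2, (a − b)/√2) = ((-0.8298 - 0.2788i), (-0.3949 + 0.2788i)).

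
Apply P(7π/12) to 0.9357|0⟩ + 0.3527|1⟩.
0.9357|0⟩ + (-0.09129 + 0.3407i)|1⟩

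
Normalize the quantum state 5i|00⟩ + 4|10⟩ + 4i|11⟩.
0.6623i|00⟩ + 0.5298|10⟩ + 0.5298i|11⟩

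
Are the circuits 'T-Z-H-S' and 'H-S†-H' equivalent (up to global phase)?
No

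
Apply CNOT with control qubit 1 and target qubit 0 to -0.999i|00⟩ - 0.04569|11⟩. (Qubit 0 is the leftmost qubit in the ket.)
-0.999i|00⟩ - 0.04569|01⟩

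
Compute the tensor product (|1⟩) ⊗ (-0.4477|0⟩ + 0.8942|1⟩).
-0.4477|10⟩ + 0.8942|11⟩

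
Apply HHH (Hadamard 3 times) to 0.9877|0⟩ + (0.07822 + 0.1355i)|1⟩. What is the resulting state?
(0.7537 + 0.09581i)|0⟩ + (0.6431 - 0.09581i)|1⟩

H² = I, so H^3 = H: a single Hadamard. With (a, b) = (0.9877, (0.07822 + 0.1355i)), H gives ((a + b)/√2, (a − b)/√2) = ((0.7537 + 0.09581i), (0.6431 - 0.09581i)).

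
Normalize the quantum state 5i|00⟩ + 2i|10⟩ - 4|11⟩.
0.7454i|00⟩ + 0.2981i|10⟩ - 0.5963|11⟩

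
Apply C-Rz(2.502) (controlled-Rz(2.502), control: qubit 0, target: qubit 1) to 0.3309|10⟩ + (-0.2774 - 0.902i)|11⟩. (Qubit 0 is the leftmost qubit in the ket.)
(0.104 - 0.3141i)|10⟩ + (0.7691 - 0.5469i)|11⟩

C-Rz(2.502) leaves the control-|0⟩ kets |00⟩, |01⟩ unchanged and applies Rz(2.502) to qubit 1 on the control-|1⟩ pair (|10⟩, |11⟩).
Rz(2.502) = [[e^(−iθ/2), 0], [0, e^(iθ/2)]] with e^(±iθ/2) = cos(θ/2) ± i·sin(θ/2); θ = 2.502, cos(θ/2) ≈ 0.314373, sin(θ/2) ≈ 0.949299.
With a = amp(|10⟩) = 0.3309 and b = amp(|11⟩) = (-0.2774 - 0.902i):
new amp(|10⟩) = (0.314373 - 0.949299i)·a = (0.104 - 0.3141i)
new amp(|11⟩) = (0.314373 + 0.949299i)·b = (0.7691 - 0.5469i)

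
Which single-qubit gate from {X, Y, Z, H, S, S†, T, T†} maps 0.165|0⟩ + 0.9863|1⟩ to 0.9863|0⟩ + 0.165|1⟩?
X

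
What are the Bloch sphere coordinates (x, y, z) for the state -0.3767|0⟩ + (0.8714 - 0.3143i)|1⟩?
(-0.6565, 0.2368, -0.7162)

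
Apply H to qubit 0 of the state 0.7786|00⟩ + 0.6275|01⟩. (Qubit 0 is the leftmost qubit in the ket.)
0.5506|00⟩ + 0.4437|01⟩ + 0.5506|10⟩ + 0.4437|11⟩

H on qubit 0 mixes each pair of kets that differ only in qubit 0: amplitudes (a, b) of (|…0…⟩, |…1…⟩) become ((a + b)/√2, (a − b)/√2). Kets absent from the input have amplitude 0.
(|00⟩, |10⟩): (a, b) = (0.7786, 0) → (0.5506, 0.5506)
(|01⟩, |11⟩): (a, b) = (0.6275, 0) → (0.4437, 0.4437)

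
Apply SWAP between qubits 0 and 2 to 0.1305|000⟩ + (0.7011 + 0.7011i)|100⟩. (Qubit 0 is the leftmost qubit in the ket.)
0.1305|000⟩ + (0.7011 + 0.7011i)|001⟩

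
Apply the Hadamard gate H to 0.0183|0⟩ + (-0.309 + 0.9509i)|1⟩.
(-0.2056 + 0.6724i)|0⟩ + (0.2314 - 0.6724i)|1⟩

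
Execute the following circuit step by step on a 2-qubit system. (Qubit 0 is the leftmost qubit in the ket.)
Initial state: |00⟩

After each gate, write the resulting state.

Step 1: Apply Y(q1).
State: i|01⟩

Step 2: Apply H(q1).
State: (1/√2)i|00⟩ - (1/√2)i|01⟩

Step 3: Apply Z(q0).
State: (1/√2)i|00⟩ - (1/√2)i|01⟩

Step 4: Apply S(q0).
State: (1/√2)i|00⟩ - (1/√2)i|01⟩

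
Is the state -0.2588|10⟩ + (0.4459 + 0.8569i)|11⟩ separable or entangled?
Separable

Writing the state as a|00⟩ + b|01⟩ + c|10⟩ + d|11⟩, it is a product state iff ad − bc = 0.
Here (a, b, c, d) = (0, 0, -0.2588, (0.4459 + 0.8569i)): ad − bc = (0)(0.4459 + 0.8569i) − (0)(-0.2588) = 0, so the state is separable.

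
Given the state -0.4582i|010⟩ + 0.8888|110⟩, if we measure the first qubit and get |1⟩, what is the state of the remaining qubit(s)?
|10⟩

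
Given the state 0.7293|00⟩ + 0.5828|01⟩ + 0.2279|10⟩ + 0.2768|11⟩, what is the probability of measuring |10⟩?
0.05194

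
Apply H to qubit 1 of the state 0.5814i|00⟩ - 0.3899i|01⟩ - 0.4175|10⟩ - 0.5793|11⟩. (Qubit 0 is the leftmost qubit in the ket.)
0.1354i|00⟩ + 0.6868i|01⟩ - 0.7048|10⟩ + 0.1144|11⟩

H on qubit 1 mixes each pair of kets that differ only in qubit 1: amplitudes (a, b) of (|…0…⟩, |…1…⟩) become ((a + b)/√2, (a − b)/√2). Kets absent from the input have amplitude 0.
(|00⟩, |01⟩): (a, b) = (0.5814i, -0.3899i) → (0.1354i, 0.6868i)
(|10⟩, |11⟩): (a, b) = (-0.4175, -0.5793) → (-0.7048, 0.1144)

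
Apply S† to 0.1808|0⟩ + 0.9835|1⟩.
0.1808|0⟩ - 0.9835i|1⟩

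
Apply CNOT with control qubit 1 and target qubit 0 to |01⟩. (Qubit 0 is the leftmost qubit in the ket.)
|11⟩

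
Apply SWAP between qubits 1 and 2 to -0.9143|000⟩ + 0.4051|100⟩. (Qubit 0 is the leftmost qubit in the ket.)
-0.9143|000⟩ + 0.4051|100⟩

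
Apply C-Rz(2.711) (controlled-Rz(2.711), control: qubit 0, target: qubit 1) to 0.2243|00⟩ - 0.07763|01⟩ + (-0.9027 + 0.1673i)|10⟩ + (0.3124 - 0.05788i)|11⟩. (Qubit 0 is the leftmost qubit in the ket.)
0.2243|00⟩ - 0.07763|01⟩ + (-0.02941 + 0.9176i)|10⟩ + (0.1233 + 0.2928i)|11⟩

C-Rz(2.711) leaves the control-|0⟩ kets |00⟩, |01⟩ unchanged and applies Rz(2.711) to qubit 1 on the control-|1⟩ pair (|10⟩, |11⟩).
Rz(2.711) = [[e^(−iθ/2), 0], [0, e^(iθ/2)]] with e^(±iθ/2) = cos(θ/2) ± i·sin(θ/2); θ = 2.711, cos(θ/2) ≈ 0.213637, sin(θ/2) ≈ 0.976913.
With a = amp(|10⟩) = (-0.9027 + 0.1673i) and b = amp(|11⟩) = (0.3124 - 0.05788i):
new amp(|10⟩) = (0.213637 - 0.976913i)·a = (-0.02941 + 0.9176i)
new amp(|11⟩) = (0.213637 + 0.976913i)·b = (0.1233 + 0.2928i)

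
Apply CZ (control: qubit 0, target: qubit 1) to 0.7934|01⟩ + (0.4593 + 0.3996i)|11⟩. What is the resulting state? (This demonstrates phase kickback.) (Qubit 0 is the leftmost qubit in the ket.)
0.7934|01⟩ + (-0.4593 - 0.3996i)|11⟩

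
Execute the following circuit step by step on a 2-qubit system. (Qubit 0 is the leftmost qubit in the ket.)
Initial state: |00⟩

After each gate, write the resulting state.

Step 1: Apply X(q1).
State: |01⟩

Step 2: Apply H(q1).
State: 1/√2|00⟩ - 1/√2|01⟩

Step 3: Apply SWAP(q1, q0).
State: 1/√2|00⟩ - 1/√2|10⟩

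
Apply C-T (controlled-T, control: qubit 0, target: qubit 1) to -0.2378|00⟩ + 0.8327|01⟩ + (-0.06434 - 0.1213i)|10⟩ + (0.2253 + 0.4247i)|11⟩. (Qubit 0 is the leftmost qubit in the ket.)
-0.2378|00⟩ + 0.8327|01⟩ + (-0.06434 - 0.1213i)|10⟩ + (-0.141 + 0.4596i)|11⟩

C-T leaves the control-|0⟩ kets |00⟩, |01⟩ unchanged and applies T to qubit 1 on the control-|1⟩ pair (|10⟩, |11⟩).
T = [[1, 0], [0, (1/√2 + (1/√2)i)]].
With a = amp(|10⟩) = (-0.06434 - 0.1213i) and b = amp(|11⟩) = (0.2253 + 0.4247i):
new amp(|10⟩) = (1)·a = (-0.06434 - 0.1213i)
new amp(|11⟩) = (1/√2 + (1/√2)i)·b = (-0.141 + 0.4596i)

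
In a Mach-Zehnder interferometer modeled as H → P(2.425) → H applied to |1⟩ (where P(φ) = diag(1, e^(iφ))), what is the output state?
(0.877 - 0.3284i)|0⟩ + (0.123 + 0.3284i)|1⟩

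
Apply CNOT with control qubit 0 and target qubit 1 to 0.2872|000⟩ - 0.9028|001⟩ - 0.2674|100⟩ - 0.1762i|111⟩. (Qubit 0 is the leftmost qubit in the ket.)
0.2872|000⟩ - 0.9028|001⟩ - 0.1762i|101⟩ - 0.2674|110⟩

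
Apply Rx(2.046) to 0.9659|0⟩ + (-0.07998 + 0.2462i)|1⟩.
(0.7132 + 0.06828i)|0⟩ + (-0.04165 - 0.6963i)|1⟩

Rx(2.046) = [[cos(θ/2), −i·sin(θ/2)], [−i·sin(θ/2), cos(θ/2)]]; θ = 2.046, cos(θ/2) ≈ 0.520807, sin(θ/2) ≈ 0.853674.
With a = amp(|0⟩) = 0.9659 and b = amp(|1⟩) = (-0.07998 + 0.2462i):
new amp(|0⟩) = (0.520807)·a + (-0.853674i)·b = (0.7132 + 0.06828i)
new amp(|1⟩) = (-0.853674i)·a + (0.520807)·b = (-0.04165 - 0.6963i)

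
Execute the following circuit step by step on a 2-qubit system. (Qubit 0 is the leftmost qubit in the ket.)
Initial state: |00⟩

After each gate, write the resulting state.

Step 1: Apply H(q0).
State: 1/√2|00⟩ + 1/√2|10⟩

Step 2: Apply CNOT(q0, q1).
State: 1/√2|00⟩ + 1/√2|11⟩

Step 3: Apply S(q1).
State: 1/√2|00⟩ + (1/√2)i|11⟩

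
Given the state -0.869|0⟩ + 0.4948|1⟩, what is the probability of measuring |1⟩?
0.2448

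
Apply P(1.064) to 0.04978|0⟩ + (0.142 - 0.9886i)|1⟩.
0.04978|0⟩ + (0.9333 - 0.3557i)|1⟩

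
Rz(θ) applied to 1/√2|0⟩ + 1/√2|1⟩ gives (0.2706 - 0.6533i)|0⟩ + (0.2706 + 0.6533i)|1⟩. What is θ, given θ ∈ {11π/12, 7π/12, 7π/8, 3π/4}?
3π/4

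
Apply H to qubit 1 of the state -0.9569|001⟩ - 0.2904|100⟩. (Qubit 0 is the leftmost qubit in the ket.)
-0.6766|001⟩ - 0.6766|011⟩ - 0.2053|100⟩ - 0.2053|110⟩

H on qubit 1 mixes each pair of kets that differ only in qubit 1: amplitudes (a, b) of (|…0…⟩, |…1…⟩) become ((a + b)/√2, (a − b)/√2). Kets absent from the input have amplitude 0.
(|001⟩, |011⟩): (a, b) = (-0.9569, 0) → (-0.6766, -0.6766)
(|100⟩, |110⟩): (a, b) = (-0.2904, 0) → (-0.2053, -0.2053)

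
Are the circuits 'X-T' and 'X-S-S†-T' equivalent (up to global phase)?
Yes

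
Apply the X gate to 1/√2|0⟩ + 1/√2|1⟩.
1/√2|0⟩ + 1/√2|1⟩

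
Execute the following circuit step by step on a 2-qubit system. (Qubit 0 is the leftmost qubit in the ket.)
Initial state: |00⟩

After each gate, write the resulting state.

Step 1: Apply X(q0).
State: |10⟩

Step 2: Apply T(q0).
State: (1/√2 + (1/√2)i)|10⟩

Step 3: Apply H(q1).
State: (1/2 + (1/2)i)|10⟩ + (1/2 + (1/2)i)|11⟩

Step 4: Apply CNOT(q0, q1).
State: (1/2 + (1/2)i)|10⟩ + (1/2 + (1/2)i)|11⟩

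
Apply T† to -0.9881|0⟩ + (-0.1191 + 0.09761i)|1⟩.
-0.9881|0⟩ + (-0.0152 + 0.1532i)|1⟩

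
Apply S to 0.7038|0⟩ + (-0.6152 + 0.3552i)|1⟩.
0.7038|0⟩ + (-0.3552 - 0.6152i)|1⟩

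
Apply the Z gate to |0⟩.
|0⟩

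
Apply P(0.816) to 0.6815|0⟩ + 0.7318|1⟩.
0.6815|0⟩ + (0.5014 + 0.5331i)|1⟩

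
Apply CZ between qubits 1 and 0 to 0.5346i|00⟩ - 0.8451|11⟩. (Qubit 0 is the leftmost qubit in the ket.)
0.5346i|00⟩ + 0.8451|11⟩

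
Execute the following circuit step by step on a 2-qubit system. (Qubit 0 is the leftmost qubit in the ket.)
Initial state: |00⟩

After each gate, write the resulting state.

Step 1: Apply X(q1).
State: |01⟩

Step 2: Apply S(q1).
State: i|01⟩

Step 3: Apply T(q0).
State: i|01⟩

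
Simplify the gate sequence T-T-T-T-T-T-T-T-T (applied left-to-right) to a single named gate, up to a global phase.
T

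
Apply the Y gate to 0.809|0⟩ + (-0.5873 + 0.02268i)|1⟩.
(0.02268 + 0.5873i)|0⟩ + 0.809i|1⟩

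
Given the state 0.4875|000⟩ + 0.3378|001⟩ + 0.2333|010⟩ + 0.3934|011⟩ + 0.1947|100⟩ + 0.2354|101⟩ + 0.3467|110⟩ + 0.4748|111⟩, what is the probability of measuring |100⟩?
0.03791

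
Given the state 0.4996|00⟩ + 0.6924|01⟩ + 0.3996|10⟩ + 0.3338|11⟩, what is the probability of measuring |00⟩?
0.2496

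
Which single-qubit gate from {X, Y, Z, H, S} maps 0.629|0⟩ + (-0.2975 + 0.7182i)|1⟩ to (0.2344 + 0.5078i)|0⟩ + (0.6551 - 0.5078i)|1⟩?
H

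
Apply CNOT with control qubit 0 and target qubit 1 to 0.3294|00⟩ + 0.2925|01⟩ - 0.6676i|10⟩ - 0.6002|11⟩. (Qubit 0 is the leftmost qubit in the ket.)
0.3294|00⟩ + 0.2925|01⟩ - 0.6002|10⟩ - 0.6676i|11⟩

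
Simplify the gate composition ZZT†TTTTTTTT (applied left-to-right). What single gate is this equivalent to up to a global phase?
T†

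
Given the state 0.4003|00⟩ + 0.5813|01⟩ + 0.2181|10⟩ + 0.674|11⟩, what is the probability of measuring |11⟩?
0.4543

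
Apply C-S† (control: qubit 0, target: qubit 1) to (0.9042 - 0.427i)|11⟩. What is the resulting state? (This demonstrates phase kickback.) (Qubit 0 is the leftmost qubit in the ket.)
(-0.427 - 0.9042i)|11⟩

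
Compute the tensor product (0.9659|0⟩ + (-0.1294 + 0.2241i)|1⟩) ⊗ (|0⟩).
0.9659|00⟩ + (-0.1294 + 0.2241i)|10⟩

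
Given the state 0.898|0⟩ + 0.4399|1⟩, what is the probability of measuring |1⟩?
0.1935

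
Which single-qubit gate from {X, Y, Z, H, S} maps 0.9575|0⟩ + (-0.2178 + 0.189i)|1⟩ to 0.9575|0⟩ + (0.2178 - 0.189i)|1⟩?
Z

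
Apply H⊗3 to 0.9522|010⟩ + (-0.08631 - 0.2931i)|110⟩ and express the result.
(0.3061 - 0.1036i)|000⟩ + (0.3061 - 0.1036i)|001⟩ + (-0.3061 + 0.1036i)|010⟩ + (-0.3061 + 0.1036i)|011⟩ + (0.3672 + 0.1036i)|100⟩ + (0.3672 + 0.1036i)|101⟩ + (-0.3672 - 0.1036i)|110⟩ + (-0.3672 - 0.1036i)|111⟩

H⊗3 gives amp(|y⟩) = (1/2√2) Σ_x (−1)^(x·y) amp(|x⟩), where x·y is the number of positions in which both x and y have a 1.
|000⟩: (0.9522 + (-0.08631 - 0.2931i))/(2√2) = (0.3061 - 0.1036i)
|001⟩: (0.9522 + (-0.08631 - 0.2931i))/(2√2) = (0.3061 - 0.1036i)
|010⟩: (-0.9522 - (-0.08631 - 0.2931i))/(2√2) = (-0.3061 + 0.1036i)
|011⟩: (-0.9522 - (-0.08631 - 0.2931i))/(2√2) = (-0.3061 + 0.1036i)
|100⟩: (0.9522 - (-0.08631 - 0.2931i))/(2√2) = (0.3672 + 0.1036i)
|101⟩: (0.9522 - (-0.08631 - 0.2931i))/(2√2) = (0.3672 + 0.1036i)
|110⟩: (-0.9522 + (-0.08631 - 0.2931i))/(2√2) = (-0.3672 - 0.1036i)
|111⟩: (-0.9522 + (-0.08631 - 0.2931i))/(2√2) = (-0.3672 - 0.1036i)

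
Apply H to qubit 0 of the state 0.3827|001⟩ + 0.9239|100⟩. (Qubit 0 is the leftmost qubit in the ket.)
0.6533|000⟩ + 0.2706|001⟩ - 0.6533|100⟩ + 0.2706|101⟩

H on qubit 0 mixes each pair of kets that differ only in qubit 0: amplitudes (a, b) of (|…0…⟩, |…1…⟩) become ((a + b)/√2, (a − b)/√2). Kets absent from the input have amplitude 0.
(|000⟩, |100⟩): (a, b) = (0, 0.9239) → (0.6533, -0.6533)
(|001⟩, |101⟩): (a, b) = (0.3827, 0) → (0.2706, 0.2706)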